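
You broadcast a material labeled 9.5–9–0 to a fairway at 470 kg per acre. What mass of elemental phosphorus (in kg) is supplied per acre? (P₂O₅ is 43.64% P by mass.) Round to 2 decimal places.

18.46 kg P per acre

P₂O₅ per acre = 470 × 9% = 42.3 kg.
Elemental P = 42.3 × 0.4364 = 18.4597 kg per acre.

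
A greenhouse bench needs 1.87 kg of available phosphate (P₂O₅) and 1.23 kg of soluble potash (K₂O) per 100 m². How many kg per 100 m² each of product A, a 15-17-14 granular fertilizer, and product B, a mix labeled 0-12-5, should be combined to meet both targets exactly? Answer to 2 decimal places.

With a, b = kg per 100 m² of product A and product B:
P₂O₅: 0.17·a + 0.12·b = 1.87
K₂O: 0.14·a + 0.05·b = 1.23
Eliminate b: (row1) − 0.12/0.05·(row2) → -0.166·a = -1.082, so a = 6.51807.
Then b = (1.23 − 0.14·6.51807) / 0.05 = 6.3494.

6.52 kg product A, 6.35 kg product B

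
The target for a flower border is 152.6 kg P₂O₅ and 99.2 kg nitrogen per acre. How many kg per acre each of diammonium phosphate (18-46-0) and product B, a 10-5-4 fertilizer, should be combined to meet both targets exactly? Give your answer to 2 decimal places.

278.38 kg diammonium phosphate, 490.92 kg product B

Per-acre balance (a = diammonium phosphate, b = product B):
P₂O₅: 0.46·a + 0.05·b = 152.6
N: 0.18·a + 0.1·b = 99.2
Eliminate b: (row1) − 0.05/0.1·(row2) → 0.37·a = 103, so a = 278.378.
Then b = (99.2 − 0.18·278.378) / 0.1 = 490.919.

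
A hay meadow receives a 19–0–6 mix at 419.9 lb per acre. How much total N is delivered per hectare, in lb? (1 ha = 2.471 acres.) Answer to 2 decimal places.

197.14 lb N per hectare

nitrogen per acre = 419.9 × 19% = 79.781 lb.
Convert to per hectare: 79.781 × 2.471 = 197.139 lb.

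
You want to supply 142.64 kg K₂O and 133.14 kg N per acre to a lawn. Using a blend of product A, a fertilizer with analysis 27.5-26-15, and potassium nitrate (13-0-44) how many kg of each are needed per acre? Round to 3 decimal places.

With a, b = kg per acre of product A and potassium nitrate:
K₂O: 0.15·a + 0.44·b = 142.64
N: 0.275·a + 0.13·b = 133.14
From row1: a = (142.64 − 0.44·b) / 0.15.
Into row2: 0.275·(142.64 − 0.44·b)/0.15 + 0.13·b = 133.14 → b = 189.7044, a = 394.466995.

394.467 kg product A, 189.704 kg potassium nitrate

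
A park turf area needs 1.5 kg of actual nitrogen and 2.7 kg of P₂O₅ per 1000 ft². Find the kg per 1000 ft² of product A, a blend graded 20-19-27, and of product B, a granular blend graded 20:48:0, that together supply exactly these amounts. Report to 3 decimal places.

Let a = kg of product A, b = kg of product B (per 1000 ft²).
N: 0.2·a + 0.2·b = 1.5
P₂O₅: 0.19·a + 0.48·b = 2.7
Eliminate a: (row1) − 0.2/0.19·(row2) → -0.305263·b = -1.34211, so b = 4.39655.
Back-substitute: a = (1.5 − 0.2·4.39655) / 0.2 = 3.10345.

3.103 kg product A, 4.397 kg product B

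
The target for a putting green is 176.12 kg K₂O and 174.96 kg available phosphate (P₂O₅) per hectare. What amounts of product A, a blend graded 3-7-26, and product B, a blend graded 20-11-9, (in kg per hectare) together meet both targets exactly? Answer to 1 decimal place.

162.6 kg product A, 1487.0 kg product B

Let a = kg of product A, b = kg of product B (per hectare).
K₂O: 0.26·a + 0.09·b = 176.12
P₂O₅: 0.07·a + 0.11·b = 174.96
From row1: a = (176.12 − 0.09·b) / 0.26.
Into row2: 0.07·(176.12 − 0.09·b)/0.26 + 0.11·b = 174.96 → b = 1487.049, a = 162.637.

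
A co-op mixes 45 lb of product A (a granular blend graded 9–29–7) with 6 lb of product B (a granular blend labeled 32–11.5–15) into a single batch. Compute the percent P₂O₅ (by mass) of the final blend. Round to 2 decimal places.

Total mass = 45 + 6 = 51 lb.
P₂O₅ mass = 29%×45 + 11.5%×6 = 13.74 lb.
% P₂O₅ = 13.74 / 51 = 26.9412%.

26.94% P₂O₅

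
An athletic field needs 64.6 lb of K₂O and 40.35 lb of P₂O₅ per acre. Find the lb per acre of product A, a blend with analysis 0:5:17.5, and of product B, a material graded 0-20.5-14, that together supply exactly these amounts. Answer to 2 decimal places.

263.00 lb product A, 132.68 lb product B

Per-acre balance (a = product A, b = product B):
K₂O: 0.175·a + 0.14·b = 64.6
P₂O₅: 0.05·a + 0.205·b = 40.35
Eliminate a: (row1) − 0.175/0.05·(row2) → -0.5775·b = -76.625, so b = 132.684.
Back-substitute: a = (64.6 − 0.14·132.684) / 0.175 = 262.996.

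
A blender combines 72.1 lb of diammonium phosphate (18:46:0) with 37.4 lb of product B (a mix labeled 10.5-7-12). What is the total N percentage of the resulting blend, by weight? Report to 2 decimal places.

Total mass = 72.1 + 37.4 = 109.5 lb.
N mass = 18%×72.1 + 10.5%×37.4 = 16.905 lb.
% N = 16.905 / 109.5 = 15.4384%.

15.44% N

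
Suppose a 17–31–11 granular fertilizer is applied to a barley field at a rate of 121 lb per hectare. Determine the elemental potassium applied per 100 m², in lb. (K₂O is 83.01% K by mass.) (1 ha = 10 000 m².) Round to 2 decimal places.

0.11 lb K per hundred sq m

K₂O per hectare = 121 × 11% = 13.31 lb.
Elemental K = 13.31 × 0.8301 = 11.0486 lb per hectare.
Convert to per 100 m²: 11.0486 × 0.01 = 0.110486 lb.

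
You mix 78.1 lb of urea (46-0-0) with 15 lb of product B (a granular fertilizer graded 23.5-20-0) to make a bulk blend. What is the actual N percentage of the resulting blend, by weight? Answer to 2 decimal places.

Total mass = 78.1 + 15 = 93.1 lb.
N mass = 46%×78.1 + 23.5%×15 = 39.451 lb.
% N = 39.451 / 93.1 = 42.3749%.

42.37% N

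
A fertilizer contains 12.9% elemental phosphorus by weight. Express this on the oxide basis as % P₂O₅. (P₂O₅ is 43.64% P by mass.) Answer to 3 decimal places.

29.560% P₂O₅

%P₂O₅ = 12.9 / 0.4364 = 29.56004%.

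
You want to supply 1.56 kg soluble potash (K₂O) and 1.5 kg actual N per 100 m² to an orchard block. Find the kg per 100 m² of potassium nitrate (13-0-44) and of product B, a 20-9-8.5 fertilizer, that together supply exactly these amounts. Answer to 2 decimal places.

With a, b = kg per 100 m² of potassium nitrate and product B:
K₂O: 0.44·a + 0.085·b = 1.56
N: 0.13·a + 0.2·b = 1.5
Eliminate b: (row1) − 0.085/0.2·(row2) → 0.38475·a = 0.9225, so a = 2.39766.
Then b = (1.5 − 0.13·2.39766) / 0.2 = 5.94152.

2.40 kg potassium nitrate, 5.94 kg product B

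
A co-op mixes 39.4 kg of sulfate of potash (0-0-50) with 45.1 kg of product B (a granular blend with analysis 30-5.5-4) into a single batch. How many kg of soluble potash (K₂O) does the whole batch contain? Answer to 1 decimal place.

K₂O mass = 50%×39.4 + 4%×45.1 = 21.504 kg.

21.5 kg K₂O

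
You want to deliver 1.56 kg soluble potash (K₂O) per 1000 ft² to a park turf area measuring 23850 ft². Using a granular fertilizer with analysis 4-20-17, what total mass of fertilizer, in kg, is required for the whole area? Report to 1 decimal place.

Product per 1000 ft² = 1.56 / 17% = 9.17647 kg.
Total product = 9.17647 × 23850 / 1000 = 218.859 kg.

218.9 kg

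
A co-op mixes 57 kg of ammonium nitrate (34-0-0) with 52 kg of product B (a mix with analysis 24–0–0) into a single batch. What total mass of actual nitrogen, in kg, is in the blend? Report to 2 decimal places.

N mass = 34%×57 + 24%×52 = 31.86 kg.

31.86 kg N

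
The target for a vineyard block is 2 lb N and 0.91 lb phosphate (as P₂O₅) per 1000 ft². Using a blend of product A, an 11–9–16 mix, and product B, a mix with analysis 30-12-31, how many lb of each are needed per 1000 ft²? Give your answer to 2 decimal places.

2.39 lb product A, 5.79 lb product B

With a, b = lb per 1000 ft² of product A and product B:
N: 0.11·a + 0.3·b = 2
P₂O₅: 0.09·a + 0.12·b = 0.91
Eliminate a: (row1) − 0.11/0.09·(row2) → 0.153333·b = 0.887778, so b = 5.78986.
Back-substitute: a = (2 − 0.3·5.78986) / 0.11 = 2.3913.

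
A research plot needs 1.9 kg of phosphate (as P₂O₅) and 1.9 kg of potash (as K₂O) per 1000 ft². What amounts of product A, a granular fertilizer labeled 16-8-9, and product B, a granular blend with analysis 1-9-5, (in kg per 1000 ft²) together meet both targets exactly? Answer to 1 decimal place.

18.5 kg product A, 4.6 kg product B

With a, b = kg per 1000 ft² of product A and product B:
P₂O₅: 0.08·a + 0.09·b = 1.9
K₂O: 0.09·a + 0.05·b = 1.9
Eliminate b: (row1) − 0.09/0.05·(row2) → -0.082·a = -1.52, so a = 18.5366.
Then b = (1.9 − 0.09·18.5366) / 0.05 = 4.63415.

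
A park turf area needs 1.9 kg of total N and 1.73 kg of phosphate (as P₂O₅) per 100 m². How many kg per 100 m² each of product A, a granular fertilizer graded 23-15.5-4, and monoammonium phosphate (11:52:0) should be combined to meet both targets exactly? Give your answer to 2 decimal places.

With a, b = kg per 100 m² of product A and monoammonium phosphate:
N: 0.23·a + 0.11·b = 1.9
P₂O₅: 0.155·a + 0.52·b = 1.73
From row1: a = (1.9 − 0.11·b) / 0.23.
Into row2: 0.155·(1.9 − 0.11·b)/0.23 + 0.52·b = 1.73 → b = 1.00829, a = 7.77864.

7.78 kg product A, 1.01 kg monoammonium phosphate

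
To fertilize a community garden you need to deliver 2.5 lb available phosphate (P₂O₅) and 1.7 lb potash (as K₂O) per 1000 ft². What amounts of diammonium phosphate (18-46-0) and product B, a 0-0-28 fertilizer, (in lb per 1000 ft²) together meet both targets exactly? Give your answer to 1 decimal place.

5.4 lb diammonium phosphate, 6.1 lb product B

Let a = lb of diammonium phosphate, b = lb of product B (per 1000 ft²).
P₂O₅: 0.46·a + 0·b = 2.5
K₂O: 0·a + 0.28·b = 1.7
Solving simultaneously: a = 5.43478, b = 6.07143.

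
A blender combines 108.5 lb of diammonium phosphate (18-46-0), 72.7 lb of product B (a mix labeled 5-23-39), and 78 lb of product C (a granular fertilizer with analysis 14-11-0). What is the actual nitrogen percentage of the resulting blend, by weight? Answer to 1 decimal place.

13.2% N

Total mass = 108.5 + 72.7 + 78 = 259.2 lb.
N mass = 18%×108.5 + 5%×72.7 + 14%×78 = 34.085 lb.
% N = 34.085 / 259.2 = 13.1501%.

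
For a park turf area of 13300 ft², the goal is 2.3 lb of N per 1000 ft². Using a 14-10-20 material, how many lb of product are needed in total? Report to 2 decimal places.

Product per 1000 ft² = 2.3 / 14% = 16.4286 lb.
Total product = 16.4286 × 13300 / 1000 = 218.5 lb.

218.50 lb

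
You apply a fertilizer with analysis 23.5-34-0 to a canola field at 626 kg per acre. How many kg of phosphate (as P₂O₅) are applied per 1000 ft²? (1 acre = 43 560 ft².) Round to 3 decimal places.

P₂O₅ per acre = 626 × 34% = 212.84 kg.
Convert to per 1000 ft²: 212.84 × 0.0229568 = 4.88613 kg.

4.886 kg P₂O₅ per thousand sq ft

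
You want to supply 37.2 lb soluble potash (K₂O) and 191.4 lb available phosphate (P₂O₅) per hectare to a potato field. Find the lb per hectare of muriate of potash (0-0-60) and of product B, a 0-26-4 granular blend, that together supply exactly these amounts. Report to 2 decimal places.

12.92 lb muriate of potash, 736.15 lb product B

Let a = lb of muriate of potash, b = lb of product B (per hectare).
K₂O: 0.6·a + 0.04·b = 37.2
P₂O₅: 0·a + 0.26·b = 191.4
Solving simultaneously: a = 12.9231, b = 736.154.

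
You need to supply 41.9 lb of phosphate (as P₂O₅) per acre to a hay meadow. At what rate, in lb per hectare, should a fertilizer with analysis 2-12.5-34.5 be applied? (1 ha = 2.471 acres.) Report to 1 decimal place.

Product per acre = 41.9 / 12.5% = 335.2 lb.
Convert to per hectare: 335.2 × 2.471 = 828.279 lb.

828.3 lb of product per hectare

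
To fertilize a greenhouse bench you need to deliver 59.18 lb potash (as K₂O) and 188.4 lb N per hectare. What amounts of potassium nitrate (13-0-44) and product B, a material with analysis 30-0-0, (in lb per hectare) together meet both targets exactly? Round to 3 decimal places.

Let a = lb of potassium nitrate, b = lb of product B (per hectare).
K₂O: 0.44·a + 0·b = 59.18
N: 0.13·a + 0.3·b = 188.4
Eliminate b: (row1) − 0/0.3·(row2) → 0.44·a = 59.18, so a = 134.5.
Then b = (188.4 − 0.13·134.5) / 0.3 = 569.7167.

134.500 lb potassium nitrate, 569.717 lb product B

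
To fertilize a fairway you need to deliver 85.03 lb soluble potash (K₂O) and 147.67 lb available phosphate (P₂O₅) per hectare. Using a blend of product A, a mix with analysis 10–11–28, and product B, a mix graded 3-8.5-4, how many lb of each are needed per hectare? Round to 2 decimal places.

68.08 lb product A, 1649.19 lb product B

Let a = lb of product A, b = lb of product B (per hectare).
K₂O: 0.28·a + 0.04·b = 85.03
P₂O₅: 0.11·a + 0.085·b = 147.67
Eliminate a: (row1) − 0.28/0.11·(row2) → -0.176364·b = -290.857, so b = 1649.191.
Back-substitute: a = (85.03 − 0.04·1649.191) / 0.28 = 68.0799.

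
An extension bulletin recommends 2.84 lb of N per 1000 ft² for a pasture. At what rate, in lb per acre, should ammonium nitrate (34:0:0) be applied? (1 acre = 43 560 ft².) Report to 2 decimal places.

Product per 1000 ft² = 2.84 / 34% = 8.35294 lb.
Convert to per acre: 8.35294 × 43.56 = 363.854 lb.

363.85 lb of product per acre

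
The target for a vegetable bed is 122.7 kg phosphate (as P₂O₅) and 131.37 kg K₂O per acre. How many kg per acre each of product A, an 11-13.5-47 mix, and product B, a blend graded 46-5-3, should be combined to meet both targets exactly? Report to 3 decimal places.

Per-acre balance (a = product A, b = product B):
P₂O₅: 0.135·a + 0.05·b = 122.7
K₂O: 0.47·a + 0.03·b = 131.37
From row1: a = (122.7 − 0.05·b) / 0.135.
Into row2: 0.47·(122.7 − 0.05·b)/0.135 + 0.03·b = 131.37 → b = 2053.1645, a = 148.4576.

148.458 kg product A, 2053.165 kg product B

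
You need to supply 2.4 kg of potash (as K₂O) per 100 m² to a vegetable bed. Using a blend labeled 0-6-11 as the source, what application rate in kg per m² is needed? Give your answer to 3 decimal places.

0.218 kg of product per sq m

Product per 100 m² = 2.4 / 11% = 21.8182 kg.
Convert to per m²: 21.8182 × 0.01 = 0.218182 kg.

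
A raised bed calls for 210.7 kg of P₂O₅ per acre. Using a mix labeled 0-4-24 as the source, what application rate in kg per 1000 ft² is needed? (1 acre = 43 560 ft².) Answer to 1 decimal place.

Product per acre = 210.7 / 4% = 5267.5 kg.
Convert to per 1000 ft²: 5267.5 × 0.0229568 = 120.925 kg.

120.9 kg of product per thousand sq ft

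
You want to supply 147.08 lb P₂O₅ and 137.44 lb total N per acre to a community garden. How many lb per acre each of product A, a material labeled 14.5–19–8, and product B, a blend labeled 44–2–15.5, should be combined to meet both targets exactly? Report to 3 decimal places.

767.861 lb product A, 59.318 lb product B

With a, b = lb per acre of product A and product B:
P₂O₅: 0.19·a + 0.02·b = 147.08
N: 0.145·a + 0.44·b = 137.44
Eliminate b: (row1) − 0.02/0.44·(row2) → 0.183409·a = 140.833, so a = 767.8612.
Then b = (137.44 − 0.145·767.8612) / 0.44 = 59.31846.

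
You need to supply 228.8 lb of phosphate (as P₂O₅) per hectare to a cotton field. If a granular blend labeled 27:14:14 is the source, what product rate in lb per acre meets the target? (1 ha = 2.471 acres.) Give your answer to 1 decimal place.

661.4 lb of product per acre

Product per hectare = 228.8 / 14% = 1634.29 lb.
Convert to per acre: 1634.29 × 0.404694 = 661.386 lb.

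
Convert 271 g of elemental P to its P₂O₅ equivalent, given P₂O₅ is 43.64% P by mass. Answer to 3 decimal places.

620.990 g P₂O₅

P₂O₅ = 271 / 0.4364 = 620.9899 g.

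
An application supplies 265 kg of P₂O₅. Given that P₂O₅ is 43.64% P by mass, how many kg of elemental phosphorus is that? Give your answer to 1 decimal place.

P = 265 × 0.4364 = 115.646 kg.

115.6 kg P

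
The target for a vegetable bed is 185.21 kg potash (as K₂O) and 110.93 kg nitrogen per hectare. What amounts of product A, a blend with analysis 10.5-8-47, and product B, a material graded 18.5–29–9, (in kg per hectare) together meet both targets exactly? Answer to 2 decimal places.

Per-hectare balance (a = product A, b = product B):
K₂O: 0.47·a + 0.09·b = 185.21
N: 0.105·a + 0.185·b = 110.93
Eliminate a: (row1) − 0.47/0.105·(row2) → -0.738095·b = -311.334, so b = 421.807.
Back-substitute: a = (185.21 − 0.09·421.807) / 0.47 = 313.292.

313.29 kg product A, 421.81 kg product B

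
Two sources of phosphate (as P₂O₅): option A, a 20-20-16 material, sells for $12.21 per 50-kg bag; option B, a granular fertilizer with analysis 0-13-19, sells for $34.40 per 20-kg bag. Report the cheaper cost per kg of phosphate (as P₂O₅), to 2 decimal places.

option A: P₂O₅ per bag = 50 × 20% = 10 kg; cost = 12.21 / 10 = $1.2210/kg P₂O₅.
option B: P₂O₅ per bag = 20 × 13% = 2.6 kg; cost = 34.40 / 2.6 = $13.2308/kg P₂O₅.
option A is cheaper.

$1.22 per kg P₂O₅ (option A)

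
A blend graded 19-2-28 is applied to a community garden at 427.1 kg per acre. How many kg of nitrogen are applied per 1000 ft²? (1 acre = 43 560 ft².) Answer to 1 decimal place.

1.9 kg N per thousand sq ft

nitrogen per acre = 427.1 × 19% = 81.149 kg.
Convert to per 1000 ft²: 81.149 × 0.0229568 = 1.86292 kg.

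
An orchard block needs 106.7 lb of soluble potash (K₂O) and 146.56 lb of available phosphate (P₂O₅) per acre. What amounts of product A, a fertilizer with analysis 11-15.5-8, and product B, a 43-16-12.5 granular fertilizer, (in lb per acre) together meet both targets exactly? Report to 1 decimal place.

With a, b = lb per acre of product A and product B:
K₂O: 0.08·a + 0.125·b = 106.7
P₂O₅: 0.155·a + 0.16·b = 146.56
From row1: a = (106.7 − 0.125·b) / 0.08.
Into row2: 0.155·(106.7 − 0.125·b)/0.08 + 0.16·b = 146.56 → b = 732.122, a = 189.81.

189.8 lb product A, 732.1 lb product B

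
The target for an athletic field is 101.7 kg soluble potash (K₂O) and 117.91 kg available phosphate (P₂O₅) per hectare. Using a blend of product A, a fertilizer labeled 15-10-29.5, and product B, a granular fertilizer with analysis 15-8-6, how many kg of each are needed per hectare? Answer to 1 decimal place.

Let a = kg of product A, b = kg of product B (per hectare).
K₂O: 0.295·a + 0.06·b = 101.7
P₂O₅: 0.1·a + 0.08·b = 117.91
Eliminate a: (row1) − 0.295/0.1·(row2) → -0.176·b = -246.134, so b = 1398.49.
Back-substitute: a = (101.7 − 0.06·1398.49) / 0.295 = 60.3068.

60.3 kg product A, 1398.5 kg product B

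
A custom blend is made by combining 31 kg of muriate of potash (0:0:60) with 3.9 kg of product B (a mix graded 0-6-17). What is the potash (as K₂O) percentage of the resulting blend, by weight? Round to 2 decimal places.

55.19% K₂O

Total mass = 31 + 3.9 = 34.9 kg.
K₂O mass = 60%×31 + 17%×3.9 = 19.263 kg.
% K₂O = 19.263 / 34.9 = 55.1948%.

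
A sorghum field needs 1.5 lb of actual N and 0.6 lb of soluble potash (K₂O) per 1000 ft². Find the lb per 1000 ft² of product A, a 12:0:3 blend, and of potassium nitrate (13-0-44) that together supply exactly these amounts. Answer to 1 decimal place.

Per-1000 ft² balance (a = product A, b = potassium nitrate):
N: 0.12·a + 0.13·b = 1.5
K₂O: 0.03·a + 0.44·b = 0.6
Eliminate a: (row1) − 0.12/0.03·(row2) → -1.63·b = -0.9, so b = 0.552147.
Back-substitute: a = (1.5 − 0.13·0.552147) / 0.12 = 11.9018.

11.9 lb product A, 0.6 lb potassium nitrate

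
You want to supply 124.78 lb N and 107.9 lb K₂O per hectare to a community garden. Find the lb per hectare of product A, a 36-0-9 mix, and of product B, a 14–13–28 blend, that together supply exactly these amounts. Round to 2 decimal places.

224.86 lb product A, 313.08 lb product B

With a, b = lb per hectare of product A and product B:
N: 0.36·a + 0.14·b = 124.78
K₂O: 0.09·a + 0.28·b = 107.9
From row1: a = (124.78 − 0.14·b) / 0.36.
Into row2: 0.09·(124.78 − 0.14·b)/0.36 + 0.28·b = 107.9 → b = 313.082, a = 224.857.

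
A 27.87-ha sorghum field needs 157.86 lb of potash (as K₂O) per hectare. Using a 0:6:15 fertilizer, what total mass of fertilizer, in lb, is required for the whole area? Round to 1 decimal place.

Product per hectare = 157.86 / 15% = 1052.4 lb.
Total product = 1052.4 × 27.87 = 29330.39 lb.

29330.4 lb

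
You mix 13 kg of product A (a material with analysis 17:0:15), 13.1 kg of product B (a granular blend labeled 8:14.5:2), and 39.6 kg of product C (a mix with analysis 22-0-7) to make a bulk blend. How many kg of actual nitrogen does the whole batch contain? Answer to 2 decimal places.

N mass = 17%×13 + 8%×13.1 + 22%×39.6 = 11.97 kg.

11.97 kg N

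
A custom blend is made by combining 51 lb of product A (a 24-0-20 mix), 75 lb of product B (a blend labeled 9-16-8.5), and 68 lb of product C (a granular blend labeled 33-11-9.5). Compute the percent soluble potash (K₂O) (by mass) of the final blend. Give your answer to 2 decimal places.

11.87% K₂O

Total mass = 51 + 75 + 68 = 194 lb.
K₂O mass = 20%×51 + 8.5%×75 + 9.5%×68 = 23.035 lb.
% K₂O = 23.035 / 194 = 11.8737%.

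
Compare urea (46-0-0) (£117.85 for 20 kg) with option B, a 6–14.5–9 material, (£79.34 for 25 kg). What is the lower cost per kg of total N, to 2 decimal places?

urea: N per bag = 20 × 46% = 9.2 kg; cost = 117.85 / 9.2 = £12.8098/kg N.
option B: N per bag = 25 × 6% = 1.5 kg; cost = 79.34 / 1.5 = £52.8933/kg N.
urea is cheaper.

£12.81 per kg N (urea)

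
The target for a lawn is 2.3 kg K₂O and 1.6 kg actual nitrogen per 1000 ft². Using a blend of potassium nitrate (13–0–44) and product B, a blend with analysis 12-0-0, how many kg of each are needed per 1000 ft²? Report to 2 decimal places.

5.23 kg potassium nitrate, 7.67 kg product B

Let a = kg of potassium nitrate, b = kg of product B (per 1000 ft²).
K₂O: 0.44·a + 0·b = 2.3
N: 0.13·a + 0.12·b = 1.6
Solving simultaneously: a = 5.22727, b = 7.67045.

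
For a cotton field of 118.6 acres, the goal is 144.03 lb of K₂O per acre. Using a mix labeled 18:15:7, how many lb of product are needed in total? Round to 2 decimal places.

Product per acre = 144.03 / 7% = 2057.57 lb.
Total product = 2057.57 × 118.6 = 244027.971 lb.

244027.97 lb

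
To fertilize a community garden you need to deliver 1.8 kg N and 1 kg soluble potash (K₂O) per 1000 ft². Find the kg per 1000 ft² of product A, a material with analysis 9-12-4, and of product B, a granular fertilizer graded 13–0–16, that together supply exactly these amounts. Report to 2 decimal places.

Let a = kg of product A, b = kg of product B (per 1000 ft²).
N: 0.09·a + 0.13·b = 1.8
K₂O: 0.04·a + 0.16·b = 1
Eliminate b: (row1) − 0.13/0.16·(row2) → 0.0575·a = 0.9875, so a = 17.1739.
Then b = (1 − 0.04·17.1739) / 0.16 = 1.95652.

17.17 kg product A, 1.96 kg product B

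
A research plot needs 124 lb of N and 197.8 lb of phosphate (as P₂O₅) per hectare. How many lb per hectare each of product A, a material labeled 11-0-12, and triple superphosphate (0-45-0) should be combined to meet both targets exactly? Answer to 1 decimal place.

Let a = lb of product A, b = lb of triple superphosphate (per hectare).
N: 0.11·a + 0·b = 124
P₂O₅: 0·a + 0.45·b = 197.8
Solving simultaneously: a = 1127.27, b = 439.556.

1127.3 lb product A, 439.6 lb triple superphosphate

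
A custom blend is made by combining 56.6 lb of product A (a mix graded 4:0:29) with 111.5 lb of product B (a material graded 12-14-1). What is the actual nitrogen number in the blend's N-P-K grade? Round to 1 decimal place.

Total mass = 56.6 + 111.5 = 168.1 lb.
N mass = 4%×56.6 + 12%×111.5 = 15.644 lb.
% N = 15.644 / 168.1 = 9.30637%.

9.3% N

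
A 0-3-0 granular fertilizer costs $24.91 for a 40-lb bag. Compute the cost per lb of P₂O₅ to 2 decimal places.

P₂O₅ in bag = 40 × 3% = 1.2 lb.
Cost per lb P₂O₅ = $24.91 / 1.2 = $20.7583.

$20.76 per lb P₂O₅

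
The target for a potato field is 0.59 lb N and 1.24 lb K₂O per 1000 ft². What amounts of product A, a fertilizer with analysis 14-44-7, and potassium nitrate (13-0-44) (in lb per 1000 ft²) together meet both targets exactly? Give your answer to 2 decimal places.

With a, b = lb per 1000 ft² of product A and potassium nitrate:
N: 0.14·a + 0.13·b = 0.59
K₂O: 0.07·a + 0.44·b = 1.24
Solving simultaneously: a = 1.87429, b = 2.52.

1.87 lb product A, 2.52 lb potassium nitrate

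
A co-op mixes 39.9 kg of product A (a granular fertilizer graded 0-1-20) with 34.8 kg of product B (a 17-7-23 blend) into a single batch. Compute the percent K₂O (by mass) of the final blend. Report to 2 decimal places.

21.40% K₂O

Total mass = 39.9 + 34.8 = 74.7 kg.
K₂O mass = 20%×39.9 + 23%×34.8 = 15.984 kg.
% K₂O = 15.984 / 74.7 = 21.3976%.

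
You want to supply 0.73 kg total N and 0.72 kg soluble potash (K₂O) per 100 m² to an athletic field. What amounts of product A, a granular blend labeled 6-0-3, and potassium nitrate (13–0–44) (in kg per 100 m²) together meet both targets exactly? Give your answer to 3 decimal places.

Per-100 m² balance (a = product A, b = potassium nitrate):
N: 0.06·a + 0.13·b = 0.73
K₂O: 0.03·a + 0.44·b = 0.72
Eliminate b: (row1) − 0.13/0.44·(row2) → 0.0511364·a = 0.517273, so a = 10.1156.
Then b = (0.72 − 0.03·10.1156) / 0.44 = 0.946667.

10.116 kg product A, 0.947 kg potassium nitrate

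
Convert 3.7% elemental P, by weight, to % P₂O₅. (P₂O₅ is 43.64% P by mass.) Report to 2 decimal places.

%P₂O₅ = 3.7 / 0.4364 = 8.47846%.

8.48% P₂O₅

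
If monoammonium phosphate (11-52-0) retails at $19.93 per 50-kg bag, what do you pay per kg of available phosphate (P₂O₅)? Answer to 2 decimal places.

P₂O₅ in bag = 50 × 52% = 26 kg.
Cost per kg P₂O₅ = $19.93 / 26 = $0.7665.

$0.77 per kg P₂O₅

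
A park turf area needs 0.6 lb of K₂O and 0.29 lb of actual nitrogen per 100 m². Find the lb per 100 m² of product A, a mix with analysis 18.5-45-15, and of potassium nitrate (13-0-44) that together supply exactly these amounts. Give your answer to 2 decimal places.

With a, b = lb per 100 m² of product A and potassium nitrate:
K₂O: 0.15·a + 0.44·b = 0.6
N: 0.185·a + 0.13·b = 0.29
Eliminate b: (row1) − 0.44/0.13·(row2) → -0.476154·a = -0.381538, so a = 0.801292.
Then b = (0.29 − 0.185·0.801292) / 0.13 = 1.09047.

0.80 lb product A, 1.09 lb potassium nitrate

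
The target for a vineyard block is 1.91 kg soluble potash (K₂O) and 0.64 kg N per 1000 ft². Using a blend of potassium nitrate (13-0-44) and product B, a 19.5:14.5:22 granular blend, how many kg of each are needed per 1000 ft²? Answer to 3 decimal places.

4.050 kg potassium nitrate, 0.582 kg product B

Per-1000 ft² balance (a = potassium nitrate, b = product B):
K₂O: 0.44·a + 0.22·b = 1.91
N: 0.13·a + 0.195·b = 0.64
Eliminate a: (row1) − 0.44/0.13·(row2) → -0.44·b = -0.256154, so b = 0.582168.
Back-substitute: a = (1.91 − 0.22·0.582168) / 0.44 = 4.04983.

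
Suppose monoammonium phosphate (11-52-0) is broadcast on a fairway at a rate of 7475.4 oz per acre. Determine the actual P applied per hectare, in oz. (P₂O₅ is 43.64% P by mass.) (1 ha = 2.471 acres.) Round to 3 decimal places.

P₂O₅ per acre = 7475.4 × 52% = 3887.21 oz.
Elemental P = 3887.21 × 0.4364 = 1696.38 oz per acre.
Convert to per hectare: 1696.38 × 2.471 = 4191.74898 oz.

4191.749 oz P per hectare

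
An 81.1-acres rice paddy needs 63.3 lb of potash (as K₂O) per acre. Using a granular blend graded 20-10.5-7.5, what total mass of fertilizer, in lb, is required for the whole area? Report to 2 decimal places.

68448.40 lb

Product per acre = 63.3 / 7.5% = 844 lb.
Total product = 844 × 81.1 = 68448.4 lb.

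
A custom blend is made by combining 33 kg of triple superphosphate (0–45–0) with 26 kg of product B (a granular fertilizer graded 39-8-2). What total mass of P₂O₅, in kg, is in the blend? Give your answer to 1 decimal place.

16.9 kg P₂O₅

P₂O₅ mass = 45%×33 + 8%×26 = 16.93 kg.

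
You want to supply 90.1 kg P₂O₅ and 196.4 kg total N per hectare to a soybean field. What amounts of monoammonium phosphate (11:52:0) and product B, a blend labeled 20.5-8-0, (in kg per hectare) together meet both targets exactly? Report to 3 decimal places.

With a, b = kg per hectare of monoammonium phosphate and product B:
P₂O₅: 0.52·a + 0.08·b = 90.1
N: 0.11·a + 0.205·b = 196.4
Eliminate a: (row1) − 0.52/0.11·(row2) → -0.889091·b = -838.336, so b = 942.9141.
Back-substitute: a = (90.1 − 0.08·942.9141) / 0.52 = 28.2055.

28.206 kg monoammonium phosphate, 942.914 kg product B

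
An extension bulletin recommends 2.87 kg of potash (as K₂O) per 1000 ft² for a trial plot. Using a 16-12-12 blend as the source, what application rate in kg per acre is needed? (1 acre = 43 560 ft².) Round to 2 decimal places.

Product per 1000 ft² = 2.87 / 12% = 23.9167 kg.
Convert to per acre: 23.9167 × 43.56 = 1041.81 kg.

1041.81 kg of product per acre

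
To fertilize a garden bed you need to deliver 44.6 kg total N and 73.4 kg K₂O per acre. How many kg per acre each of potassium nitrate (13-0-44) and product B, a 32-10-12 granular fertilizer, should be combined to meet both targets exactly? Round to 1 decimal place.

144.9 kg potassium nitrate, 80.5 kg product B

Per-acre balance (a = potassium nitrate, b = product B):
N: 0.13·a + 0.32·b = 44.6
K₂O: 0.44·a + 0.12·b = 73.4
Eliminate a: (row1) − 0.13/0.44·(row2) → 0.284545·b = 22.9136, so b = 80.5272.
Back-substitute: a = (44.6 − 0.32·80.5272) / 0.13 = 144.856.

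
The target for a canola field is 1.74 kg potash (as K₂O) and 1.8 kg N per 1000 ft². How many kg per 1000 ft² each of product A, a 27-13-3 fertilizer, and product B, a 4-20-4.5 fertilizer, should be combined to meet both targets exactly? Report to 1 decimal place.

1.0 kg product A, 38.0 kg product B

Let a = kg of product A, b = kg of product B (per 1000 ft²).
K₂O: 0.03·a + 0.045·b = 1.74
N: 0.27·a + 0.04·b = 1.8
Eliminate a: (row1) − 0.03/0.27·(row2) → 0.0405556·b = 1.54, so b = 37.9726.
Back-substitute: a = (1.74 − 0.045·37.9726) / 0.03 = 1.0411.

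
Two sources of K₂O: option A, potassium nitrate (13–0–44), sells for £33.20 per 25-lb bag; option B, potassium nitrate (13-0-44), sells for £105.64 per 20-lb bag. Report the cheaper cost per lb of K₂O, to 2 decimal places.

£3.02 per lb K₂O (option A)

option A: K₂O per bag = 25 × 44% = 11 lb; cost = 33.20 / 11 = £3.0182/lb K₂O.
option B: K₂O per bag = 20 × 44% = 8.8 lb; cost = 105.64 / 8.8 = £12.0045/lb K₂O.
option A is cheaper.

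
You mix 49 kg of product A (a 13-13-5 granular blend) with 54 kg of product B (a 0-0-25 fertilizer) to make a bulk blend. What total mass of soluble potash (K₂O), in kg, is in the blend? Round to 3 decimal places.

K₂O mass = 5%×49 + 25%×54 = 15.95 kg.

15.950 kg K₂O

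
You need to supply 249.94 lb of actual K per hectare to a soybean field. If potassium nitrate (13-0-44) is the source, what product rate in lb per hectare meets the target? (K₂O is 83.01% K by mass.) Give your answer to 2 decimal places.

As K₂O: 249.94 / 0.8301 = 301.096 lb per hectare.
Product per hectare = 301.096 / 44% = 684.3097 lb.

684.31 lb of product per hectare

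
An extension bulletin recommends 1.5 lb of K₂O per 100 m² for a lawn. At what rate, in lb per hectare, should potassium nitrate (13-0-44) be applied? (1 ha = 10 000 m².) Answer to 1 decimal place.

340.9 lb of product per hectare

Product per 100 m² = 1.5 / 44% = 3.40909 lb.
Convert to per hectare: 3.40909 × 100 = 340.909 lb.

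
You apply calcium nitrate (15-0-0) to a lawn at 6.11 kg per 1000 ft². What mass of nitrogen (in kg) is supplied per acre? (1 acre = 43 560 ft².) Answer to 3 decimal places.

nitrogen per 1000 ft² = 6.11 × 15% = 0.9165 kg.
Convert to per acre: 0.9165 × 43.56 = 39.9227 kg.

39.923 kg N per acre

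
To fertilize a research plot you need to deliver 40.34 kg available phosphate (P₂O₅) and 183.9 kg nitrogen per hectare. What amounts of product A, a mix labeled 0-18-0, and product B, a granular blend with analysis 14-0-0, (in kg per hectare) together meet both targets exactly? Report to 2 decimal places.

224.11 kg product A, 1313.57 kg product B

Per-hectare balance (a = product A, b = product B):
P₂O₅: 0.18·a + 0·b = 40.34
N: 0·a + 0.14·b = 183.9
Solving simultaneously: a = 224.111, b = 1313.571.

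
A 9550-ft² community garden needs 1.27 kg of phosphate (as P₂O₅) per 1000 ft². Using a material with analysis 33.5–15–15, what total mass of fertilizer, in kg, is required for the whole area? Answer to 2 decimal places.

80.86 kg

Product per 1000 ft² = 1.27 / 15% = 8.46667 kg.
Total product = 8.46667 × 9550 / 1000 = 80.8567 kg.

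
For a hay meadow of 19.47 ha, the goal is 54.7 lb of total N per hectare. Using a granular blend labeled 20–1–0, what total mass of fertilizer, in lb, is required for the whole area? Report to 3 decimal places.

5325.045 lb

Product per hectare = 54.7 / 20% = 273.5 lb.
Total product = 273.5 × 19.47 = 5325.045 lb.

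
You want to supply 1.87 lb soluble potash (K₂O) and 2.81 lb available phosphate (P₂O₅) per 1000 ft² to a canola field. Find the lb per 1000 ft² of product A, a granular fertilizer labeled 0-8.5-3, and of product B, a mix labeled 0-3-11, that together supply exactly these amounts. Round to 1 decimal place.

29.9 lb product A, 8.8 lb product B

With a, b = lb per 1000 ft² of product A and product B:
K₂O: 0.03·a + 0.11·b = 1.87
P₂O₅: 0.085·a + 0.03·b = 2.81
From row1: a = (1.87 − 0.11·b) / 0.03.
Into row2: 0.085·(1.87 − 0.11·b)/0.03 + 0.03·b = 2.81 → b = 8.83432, a = 29.9408.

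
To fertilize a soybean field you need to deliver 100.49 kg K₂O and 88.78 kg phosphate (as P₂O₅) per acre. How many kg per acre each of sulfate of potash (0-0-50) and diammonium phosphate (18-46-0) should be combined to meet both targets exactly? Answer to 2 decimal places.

200.98 kg sulfate of potash, 193.00 kg diammonium phosphate

Let a = kg of sulfate of potash, b = kg of diammonium phosphate (per acre).
K₂O: 0.5·a + 0·b = 100.49
P₂O₅: 0·a + 0.46·b = 88.78
Solving simultaneously: a = 200.98, b = 193.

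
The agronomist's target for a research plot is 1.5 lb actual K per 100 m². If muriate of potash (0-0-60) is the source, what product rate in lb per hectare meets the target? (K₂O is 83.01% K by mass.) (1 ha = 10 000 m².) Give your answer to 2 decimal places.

301.17 lb of product per hectare

As K₂O: 1.5 / 0.8301 = 1.80701 lb per 100 m².
Product per 100 m² = 1.80701 / 60% = 3.01169 lb.
Convert to per hectare: 3.01169 × 100 = 301.169 lb.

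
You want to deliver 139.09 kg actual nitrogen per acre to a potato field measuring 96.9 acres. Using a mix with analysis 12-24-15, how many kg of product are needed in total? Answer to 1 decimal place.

112315.2 kg

Product per acre = 139.09 / 12% = 1159.08 kg.
Total product = 1159.08 × 96.9 = 112315.18 kg.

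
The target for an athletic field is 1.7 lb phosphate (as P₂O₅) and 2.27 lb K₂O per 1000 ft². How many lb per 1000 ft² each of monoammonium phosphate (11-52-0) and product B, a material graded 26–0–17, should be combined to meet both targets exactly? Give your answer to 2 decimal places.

Per-1000 ft² balance (a = monoammonium phosphate, b = product B):
P₂O₅: 0.52·a + 0·b = 1.7
K₂O: 0·a + 0.17·b = 2.27
Solving simultaneously: a = 3.26923, b = 13.3529.

3.27 lb monoammonium phosphate, 13.35 lb product B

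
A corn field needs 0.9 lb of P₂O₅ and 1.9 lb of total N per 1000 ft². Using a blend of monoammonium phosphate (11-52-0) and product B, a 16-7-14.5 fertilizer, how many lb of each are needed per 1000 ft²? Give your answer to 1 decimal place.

With a, b = lb per 1000 ft² of monoammonium phosphate and product B:
P₂O₅: 0.52·a + 0.07·b = 0.9
N: 0.11·a + 0.16·b = 1.9
Eliminate a: (row1) − 0.52/0.11·(row2) → -0.686364·b = -8.08182, so b = 11.7748.
Back-substitute: a = (0.9 − 0.07·11.7748) / 0.52 = 0.145695.

0.1 lb monoammonium phosphate, 11.8 lb product B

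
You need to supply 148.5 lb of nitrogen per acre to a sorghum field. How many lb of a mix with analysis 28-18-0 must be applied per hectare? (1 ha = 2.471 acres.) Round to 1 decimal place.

Product per acre = 148.5 / 28% = 530.357 lb.
Convert to per hectare: 530.357 × 2.471 = 1310.51 lb.

1310.5 lb of product per hectare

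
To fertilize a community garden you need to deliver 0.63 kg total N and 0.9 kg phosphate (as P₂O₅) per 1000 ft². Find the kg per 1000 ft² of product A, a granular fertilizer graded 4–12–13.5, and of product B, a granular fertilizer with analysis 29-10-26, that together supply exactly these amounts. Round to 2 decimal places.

With a, b = kg per 1000 ft² of product A and product B:
N: 0.04·a + 0.29·b = 0.63
P₂O₅: 0.12·a + 0.1·b = 0.9
From row1: a = (0.63 − 0.29·b) / 0.04.
Into row2: 0.12·(0.63 − 0.29·b)/0.04 + 0.1·b = 0.9 → b = 1.28571, a = 6.42857.

6.43 kg product A, 1.29 kg product B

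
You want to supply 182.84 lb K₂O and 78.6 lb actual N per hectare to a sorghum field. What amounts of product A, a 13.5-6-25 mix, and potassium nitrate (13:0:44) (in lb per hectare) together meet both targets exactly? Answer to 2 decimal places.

402.04 lb product A, 187.12 lb potassium nitrate

With a, b = lb per hectare of product A and potassium nitrate:
K₂O: 0.25·a + 0.44·b = 182.84
N: 0.135·a + 0.13·b = 78.6
Solving simultaneously: a = 402.037, b = 187.115.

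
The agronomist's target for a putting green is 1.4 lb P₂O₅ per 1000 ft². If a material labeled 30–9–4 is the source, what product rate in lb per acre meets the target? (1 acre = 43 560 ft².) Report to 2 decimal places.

Product per 1000 ft² = 1.4 / 9% = 15.5556 lb.
Convert to per acre: 15.5556 × 43.56 = 677.6 lb.

677.60 lb of product per acre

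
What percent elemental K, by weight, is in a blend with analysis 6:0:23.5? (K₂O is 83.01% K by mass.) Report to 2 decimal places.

%K = 23.5 × 0.8301 = 19.5073%.

19.51% K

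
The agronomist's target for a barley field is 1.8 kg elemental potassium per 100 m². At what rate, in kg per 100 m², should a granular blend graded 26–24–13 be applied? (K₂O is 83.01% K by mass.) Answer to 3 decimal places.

16.680 kg of product per hundred sq m

As K₂O: 1.8 / 0.8301 = 2.16841 kg per 100 m².
Product per 100 m² = 2.16841 / 13% = 16.6801 kg.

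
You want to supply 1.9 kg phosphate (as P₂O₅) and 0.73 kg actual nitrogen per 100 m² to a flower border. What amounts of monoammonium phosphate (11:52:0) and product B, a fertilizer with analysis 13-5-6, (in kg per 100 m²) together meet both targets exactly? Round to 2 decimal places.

3.39 kg monoammonium phosphate, 2.75 kg product B

With a, b = kg per 100 m² of monoammonium phosphate and product B:
P₂O₅: 0.52·a + 0.05·b = 1.9
N: 0.11·a + 0.13·b = 0.73
From row1: a = (1.9 − 0.05·b) / 0.52.
Into row2: 0.11·(1.9 − 0.05·b)/0.52 + 0.13·b = 0.73 → b = 2.74718, a = 3.38969.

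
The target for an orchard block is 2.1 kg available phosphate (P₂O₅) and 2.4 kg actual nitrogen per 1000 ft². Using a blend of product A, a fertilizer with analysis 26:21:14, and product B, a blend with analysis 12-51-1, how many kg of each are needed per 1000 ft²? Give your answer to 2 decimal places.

Per-1000 ft² balance (a = product A, b = product B):
P₂O₅: 0.21·a + 0.51·b = 2.1
N: 0.26·a + 0.12·b = 2.4
Eliminate a: (row1) − 0.21/0.26·(row2) → 0.413077·b = 0.161538, so b = 0.391061.
Back-substitute: a = (2.1 − 0.51·0.391061) / 0.21 = 9.05028.

9.05 kg product A, 0.39 kg product B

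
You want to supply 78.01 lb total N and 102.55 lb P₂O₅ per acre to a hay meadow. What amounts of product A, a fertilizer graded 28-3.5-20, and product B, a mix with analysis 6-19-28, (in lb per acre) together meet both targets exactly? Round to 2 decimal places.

169.65 lb product A, 508.49 lb product B

Per-acre balance (a = product A, b = product B):
N: 0.28·a + 0.06·b = 78.01
P₂O₅: 0.035·a + 0.19·b = 102.55
Eliminate a: (row1) − 0.28/0.035·(row2) → -1.46·b = -742.39, so b = 508.486.
Back-substitute: a = (78.01 − 0.06·508.486) / 0.28 = 169.646.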